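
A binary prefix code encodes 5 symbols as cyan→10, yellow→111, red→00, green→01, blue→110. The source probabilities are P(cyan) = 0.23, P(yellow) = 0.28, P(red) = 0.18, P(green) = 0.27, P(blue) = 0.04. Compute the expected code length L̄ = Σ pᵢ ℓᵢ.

2.32 bits/symbol

L̄ = Σ pᵢ·ℓᵢ = 0.23·2 + 0.28·3 + 0.18·2 + 0.27·2 + 0.04·3 = 2.32 bits/symbol.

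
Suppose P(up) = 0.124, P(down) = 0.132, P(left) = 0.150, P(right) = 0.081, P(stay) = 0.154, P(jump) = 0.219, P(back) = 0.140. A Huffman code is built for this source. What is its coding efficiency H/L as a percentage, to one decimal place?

99.1%

Entropy H = −Σ p log₂ p ≈ 2.7559 bits.
Huffman merges: 81/1000+31/250→41/200; 33/250+7/50→34/125; 3/20+77/500→38/125; 41/200+219/1000→53/125; 34/125+38/125→72/125; 53/125+72/125→1. L = 2781/1000 ≈ 2.7810.
Efficiency = H/L = 2.7559/2.7810 = 99.1%.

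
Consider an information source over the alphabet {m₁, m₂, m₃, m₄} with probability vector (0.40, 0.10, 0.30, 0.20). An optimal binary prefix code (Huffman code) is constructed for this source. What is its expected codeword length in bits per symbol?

Repeatedly combine the two least-probable nodes; the expected code length is the sum of the merged weights.
merge 1/10 + 1/5 → 3/10
merge 3/10 + 3/10 → 3/5
merge 2/5 + 3/5 → 1
L = 3/10 + 3/5 + 1 = 19/10 = 1.9 bits/symbol.

1.9 bits/symbol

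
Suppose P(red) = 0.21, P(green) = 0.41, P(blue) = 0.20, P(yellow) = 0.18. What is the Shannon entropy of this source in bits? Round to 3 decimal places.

1.910 bits

H = −Σ pᵢ log₂ pᵢ.
−0.21·log₂(0.21) = 0.4728
−0.41·log₂(0.41) = 0.5274
−0.20·log₂(0.20) = 0.4644
−0.18·log₂(0.18) = 0.4453
Sum ≈ 1.9099 → 1.910 bits.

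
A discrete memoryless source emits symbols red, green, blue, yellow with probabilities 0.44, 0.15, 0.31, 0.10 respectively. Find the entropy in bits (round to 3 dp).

H = −Σ pᵢ log₂ pᵢ.
−0.44·log₂(0.44) = 0.5211
−0.15·log₂(0.15) = 0.4105
−0.31·log₂(0.31) = 0.5238
−0.10·log₂(0.10) = 0.3322
Sum ≈ 1.7877 → 1.788 bits.

1.788 bits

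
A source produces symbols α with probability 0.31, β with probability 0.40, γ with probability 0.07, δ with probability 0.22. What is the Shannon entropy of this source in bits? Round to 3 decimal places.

H = −Σ pᵢ log₂ pᵢ.
−0.31·log₂(0.31) = 0.5238
−0.40·log₂(0.40) = 0.5288
−0.07·log₂(0.07) = 0.2686
−0.22·log₂(0.22) = 0.4806
Sum ≈ 1.8017 → 1.802 bits.

1.802 bits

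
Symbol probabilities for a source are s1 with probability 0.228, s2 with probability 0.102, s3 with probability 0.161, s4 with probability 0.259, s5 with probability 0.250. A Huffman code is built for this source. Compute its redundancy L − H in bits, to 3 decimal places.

Entropy H = −Σ p log₂ p ≈ 2.2512 bits.
Huffman merges: 51/500+161/1000→263/1000; 57/250+1/4→239/500; 259/1000+263/1000→261/500; 239/500+261/500→1. L = 2263/1000 ≈ 2.2630.
L − H = 2.2630 − 2.2512 = 0.012 bits.

0.012 bits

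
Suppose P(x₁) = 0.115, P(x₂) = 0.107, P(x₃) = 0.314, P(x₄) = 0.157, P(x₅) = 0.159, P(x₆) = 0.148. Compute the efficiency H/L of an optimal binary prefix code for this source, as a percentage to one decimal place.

98.0%

Entropy H = −Σ p log₂ p ≈ 2.4777 bits.
Huffman merges: 107/1000+23/200→111/500; 37/250+157/1000→61/200; 159/1000+111/500→381/1000; 61/200+157/500→619/1000; 381/1000+619/1000→1. L = 2527/1000 ≈ 2.5270.
Efficiency = H/L = 2.4777/2.5270 = 98.0%.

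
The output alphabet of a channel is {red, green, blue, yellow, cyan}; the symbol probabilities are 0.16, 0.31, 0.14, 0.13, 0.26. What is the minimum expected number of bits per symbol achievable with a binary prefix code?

2.27 bits/symbol

Repeatedly combine the two least-probable nodes; the expected code length is the sum of the merged weights.
merge 13/100 + 7/50 → 27/100
merge 4/25 + 13/50 → 21/50
merge 27/100 + 31/100 → 29/50
merge 21/50 + 29/50 → 1
L = 27/100 + 21/50 + 29/50 + 1 = 227/100 = 2.27 bits/symbol.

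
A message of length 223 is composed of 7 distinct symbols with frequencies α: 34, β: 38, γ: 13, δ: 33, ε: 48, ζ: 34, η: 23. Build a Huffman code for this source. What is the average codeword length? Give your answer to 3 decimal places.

Probabilities are the counts divided by 223.
Repeatedly combine the two least-probable nodes; the expected code length is the sum of the merged weights.
merge 13/223 + 23/223 → 36/223
merge 33/223 + 34/223 → 67/223
merge 34/223 + 36/223 → 70/223
merge 38/223 + 48/223 → 86/223
merge 67/223 + 70/223 → 137/223
merge 86/223 + 137/223 → 1
L = 36/223 + 67/223 + 70/223 + 86/223 + 137/223 + 1 = 619/223 ≈ 2.776 bits/symbol.

2.776 bits/symbol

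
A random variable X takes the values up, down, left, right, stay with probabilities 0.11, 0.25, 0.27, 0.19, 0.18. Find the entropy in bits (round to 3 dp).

2.261 bits

H = −Σ pᵢ log₂ pᵢ.
−0.11·log₂(0.11) = 0.3503
−0.25·log₂(0.25) = 0.5000
−0.27·log₂(0.27) = 0.5100
−0.19·log₂(0.19) = 0.4552
−0.18·log₂(0.18) = 0.4453
Sum ≈ 2.2608 → 2.261 bits.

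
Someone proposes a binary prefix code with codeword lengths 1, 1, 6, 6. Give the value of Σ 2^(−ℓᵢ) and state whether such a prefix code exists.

With common denominator 2^6 = 64: Σ 2^(−ℓᵢ) = 32/64 + 32/64 + 1/64 + 1/64 = 66/64 = 1.03125.
Kraft's inequality requires Σ ≤ 1; here Σ = 1.03125 > 1, so no such prefix code exists.

1.03125; no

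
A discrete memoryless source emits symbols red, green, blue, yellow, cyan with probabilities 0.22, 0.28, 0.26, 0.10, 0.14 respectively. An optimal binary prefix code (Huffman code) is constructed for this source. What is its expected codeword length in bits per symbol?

2.24 bits/symbol

Repeatedly combine the two least-probable nodes; the expected code length is the sum of the merged weights.
merge 1/10 + 7/50 → 6/25
merge 11/50 + 6/25 → 23/50
merge 13/50 + 7/25 → 27/50
merge 23/50 + 27/50 → 1
L = 6/25 + 23/50 + 27/50 + 1 = 56/25 = 2.24 bits/symbol.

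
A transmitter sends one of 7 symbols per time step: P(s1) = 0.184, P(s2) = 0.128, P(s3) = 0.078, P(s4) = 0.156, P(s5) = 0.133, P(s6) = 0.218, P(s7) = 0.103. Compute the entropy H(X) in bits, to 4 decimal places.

H = −Σ pᵢ log₂ pᵢ.
−0.184·log₂(0.184) = 0.4494
−0.128·log₂(0.128) = 0.3796
−0.078·log₂(0.078) = 0.2871
−0.156·log₂(0.156) = 0.4181
−0.133·log₂(0.133) = 0.3871
−0.218·log₂(0.218) = 0.4791
−0.103·log₂(0.103) = 0.3378
Sum ≈ 2.7381 → 2.7381 bits.

2.7381 bits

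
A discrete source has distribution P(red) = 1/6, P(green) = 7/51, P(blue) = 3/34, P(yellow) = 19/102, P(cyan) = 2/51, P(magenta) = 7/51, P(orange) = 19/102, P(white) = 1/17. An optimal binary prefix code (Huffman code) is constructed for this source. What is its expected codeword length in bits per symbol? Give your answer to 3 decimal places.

2.912 bits/symbol

Repeatedly combine the two least-probable nodes; the expected code length is the sum of the merged weights.
merge 2/51 + 1/17 → 5/51
merge 3/34 + 5/51 → 19/102
merge 7/51 + 7/51 → 14/51
merge 1/6 + 19/102 → 6/17
merge 19/102 + 19/102 → 19/51
merge 14/51 + 6/17 → 32/51
merge 19/51 + 32/51 → 1
L = 5/51 + 19/102 + 14/51 + 6/17 + 19/51 + 32/51 + 1 = 99/34 ≈ 2.912 bits/symbol.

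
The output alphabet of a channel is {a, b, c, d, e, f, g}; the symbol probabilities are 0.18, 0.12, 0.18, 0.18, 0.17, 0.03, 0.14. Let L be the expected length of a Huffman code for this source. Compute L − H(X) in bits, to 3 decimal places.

0.104 bits

Entropy H = −Σ p log₂ p ≈ 2.6865 bits.
Huffman merges: 3/100+3/25→3/20; 7/50+3/20→29/100; 17/100+9/50→7/20; 9/50+9/50→9/25; 29/100+7/20→16/25; 9/25+16/25→1. L = 279/100 ≈ 2.7900.
L − H = 2.7900 − 2.6865 = 0.104 bits.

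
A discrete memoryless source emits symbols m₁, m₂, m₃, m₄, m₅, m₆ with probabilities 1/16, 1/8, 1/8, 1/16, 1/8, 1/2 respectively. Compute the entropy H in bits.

2.125 bits

Each probability is a power of 1/2, so log₂(1/p) is an integer.
H = Σ p·log₂(1/p) = 1/16·4 + 1/8·3 + 1/8·3 + 1/16·4 + 1/8·3 + 1/2·1 = 2.125 bits.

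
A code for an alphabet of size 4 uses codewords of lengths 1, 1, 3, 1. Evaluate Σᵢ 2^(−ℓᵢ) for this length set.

1.625

With common denominator 2^3 = 8: Σ 2^(−ℓᵢ) = 4/8 + 4/8 + 1/8 + 4/8 = 13/8 = 1.625.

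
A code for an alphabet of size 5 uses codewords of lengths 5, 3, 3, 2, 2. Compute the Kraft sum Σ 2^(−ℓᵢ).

0.78125

With common denominator 2^5 = 32: Σ 2^(−ℓᵢ) = 1/32 + 4/32 + 4/32 + 8/32 + 8/32 = 25/32 = 0.78125.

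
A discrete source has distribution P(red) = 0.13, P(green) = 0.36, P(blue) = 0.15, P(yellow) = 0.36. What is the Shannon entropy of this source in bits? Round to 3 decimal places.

1.854 bits

H = −Σ pᵢ log₂ pᵢ.
−0.13·log₂(0.13) = 0.3826
−0.36·log₂(0.36) = 0.5306
−0.15·log₂(0.15) = 0.4105
−0.36·log₂(0.36) = 0.5306
Sum ≈ 1.8544 → 1.854 bits.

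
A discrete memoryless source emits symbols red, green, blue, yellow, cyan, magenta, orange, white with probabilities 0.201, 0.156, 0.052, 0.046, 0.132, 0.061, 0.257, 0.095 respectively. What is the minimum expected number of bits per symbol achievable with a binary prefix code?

2.796 bits/symbol

Repeatedly combine the two least-probable nodes; the expected code length is the sum of the merged weights.
merge 23/500 + 13/250 → 49/500
merge 61/1000 + 19/200 → 39/250
merge 49/500 + 33/250 → 23/100
merge 39/250 + 39/250 → 39/125
merge 201/1000 + 23/100 → 431/1000
merge 257/1000 + 39/125 → 569/1000
merge 431/1000 + 569/1000 → 1
L = 49/500 + 39/250 + 23/100 + 39/125 + 431/1000 + 569/1000 + 1 = 699/250 = 2.796 bits/symbol.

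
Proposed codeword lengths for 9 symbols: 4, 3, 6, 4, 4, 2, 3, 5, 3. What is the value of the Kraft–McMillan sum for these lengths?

With common denominator 2^6 = 64: Σ 2^(−ℓᵢ) = 4/64 + 8/64 + 1/64 + 4/64 + 4/64 + 16/64 + 8/64 + 2/64 + 8/64 = 55/64 = 0.859375.

0.859375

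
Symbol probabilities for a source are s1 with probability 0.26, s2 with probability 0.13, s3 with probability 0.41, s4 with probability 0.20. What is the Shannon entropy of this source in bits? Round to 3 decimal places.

1.880 bits

H = −Σ pᵢ log₂ pᵢ.
−0.26·log₂(0.26) = 0.5053
−0.13·log₂(0.13) = 0.3826
−0.41·log₂(0.41) = 0.5274
−0.20·log₂(0.20) = 0.4644
Sum ≈ 1.8797 → 1.880 bits.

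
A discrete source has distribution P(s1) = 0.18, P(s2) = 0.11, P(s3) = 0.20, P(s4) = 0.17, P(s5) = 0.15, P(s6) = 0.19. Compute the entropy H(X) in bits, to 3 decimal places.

H = −Σ pᵢ log₂ pᵢ.
−0.18·log₂(0.18) = 0.4453
−0.11·log₂(0.11) = 0.3503
−0.20·log₂(0.20) = 0.4644
−0.17·log₂(0.17) = 0.4346
−0.15·log₂(0.15) = 0.4105
−0.19·log₂(0.19) = 0.4552
Sum ≈ 2.5603 → 2.560 bits.

2.560 bits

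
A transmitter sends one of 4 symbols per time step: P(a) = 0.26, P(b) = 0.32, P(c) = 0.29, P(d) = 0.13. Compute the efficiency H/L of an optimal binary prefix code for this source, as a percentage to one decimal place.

Entropy H = −Σ p log₂ p ≈ 1.9319 bits.
Huffman merges: 13/100+13/50→39/100; 29/100+8/25→61/100; 39/100+61/100→1. L = 2 ≈ 2.0000.
Efficiency = H/L = 1.9319/2.0000 = 96.6%.

96.6%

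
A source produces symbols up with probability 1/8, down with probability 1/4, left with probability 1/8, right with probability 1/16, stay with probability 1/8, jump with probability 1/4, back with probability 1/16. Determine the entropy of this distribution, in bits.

Each probability is a power of 1/2, so log₂(1/p) is an integer.
H = Σ p·log₂(1/p) = 1/8·3 + 1/4·2 + 1/8·3 + 1/16·4 + 1/8·3 + 1/4·2 + 1/16·4 = 2.625 bits.

2.625 bits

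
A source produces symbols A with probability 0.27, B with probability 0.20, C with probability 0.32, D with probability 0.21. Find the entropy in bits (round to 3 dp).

H = −Σ pᵢ log₂ pᵢ.
−0.27·log₂(0.27) = 0.5100
−0.20·log₂(0.20) = 0.4644
−0.32·log₂(0.32) = 0.5260
−0.21·log₂(0.21) = 0.4728
Sum ≈ 1.9733 → 1.973 bits.

1.973 bits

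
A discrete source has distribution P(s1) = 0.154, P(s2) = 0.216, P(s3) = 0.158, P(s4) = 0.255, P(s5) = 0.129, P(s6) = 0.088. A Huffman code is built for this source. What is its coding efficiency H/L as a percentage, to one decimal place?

99.1%

Entropy H = −Σ p log₂ p ≈ 2.5062 bits.
Huffman merges: 11/125+129/1000→217/1000; 77/500+79/500→39/125; 27/125+217/1000→433/1000; 51/200+39/125→567/1000; 433/1000+567/1000→1. L = 2529/1000 ≈ 2.5290.
Efficiency = H/L = 2.5062/2.5290 = 99.1%.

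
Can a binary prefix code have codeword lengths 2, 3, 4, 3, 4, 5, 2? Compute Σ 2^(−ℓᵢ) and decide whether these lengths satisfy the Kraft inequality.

0.90625; yes

With common denominator 2^5 = 32: Σ 2^(−ℓᵢ) = 8/32 + 4/32 + 2/32 + 4/32 + 2/32 + 1/32 + 8/32 = 29/32 = 0.90625.
Kraft's inequality requires Σ ≤ 1; here Σ = 0.90625 ≤ 1, so such a prefix code exists.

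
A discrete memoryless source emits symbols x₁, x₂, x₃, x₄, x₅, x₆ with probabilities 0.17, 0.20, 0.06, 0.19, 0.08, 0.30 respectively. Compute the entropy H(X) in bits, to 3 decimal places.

2.410 bits

H = −Σ pᵢ log₂ pᵢ.
−0.17·log₂(0.17) = 0.4346
−0.20·log₂(0.20) = 0.4644
−0.06·log₂(0.06) = 0.2435
−0.19·log₂(0.19) = 0.4552
−0.08·log₂(0.08) = 0.2915
−0.30·log₂(0.30) = 0.5211
Sum ≈ 2.4103 → 2.410 bits.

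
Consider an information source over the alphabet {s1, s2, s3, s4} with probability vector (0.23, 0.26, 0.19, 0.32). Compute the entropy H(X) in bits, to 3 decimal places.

H = −Σ pᵢ log₂ pᵢ.
−0.23·log₂(0.23) = 0.4877
−0.26·log₂(0.26) = 0.5053
−0.19·log₂(0.19) = 0.4552
−0.32·log₂(0.32) = 0.5260
Sum ≈ 1.9742 → 1.974 bits.

1.974 bits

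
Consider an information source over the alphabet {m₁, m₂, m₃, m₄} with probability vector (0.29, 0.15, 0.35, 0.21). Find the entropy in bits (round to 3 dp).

H = −Σ pᵢ log₂ pᵢ.
−0.29·log₂(0.29) = 0.5179
−0.15·log₂(0.15) = 0.4105
−0.35·log₂(0.35) = 0.5301
−0.21·log₂(0.21) = 0.4728
Sum ≈ 1.9314 → 1.931 bits.

1.931 bits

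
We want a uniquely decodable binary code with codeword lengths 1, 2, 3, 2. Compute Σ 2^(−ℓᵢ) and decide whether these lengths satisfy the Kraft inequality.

1.125; no

With common denominator 2^3 = 8: Σ 2^(−ℓᵢ) = 4/8 + 2/8 + 1/8 + 2/8 = 9/8 = 1.125.
Kraft's inequality requires Σ ≤ 1; here Σ = 1.125 > 1, so no such prefix code exists.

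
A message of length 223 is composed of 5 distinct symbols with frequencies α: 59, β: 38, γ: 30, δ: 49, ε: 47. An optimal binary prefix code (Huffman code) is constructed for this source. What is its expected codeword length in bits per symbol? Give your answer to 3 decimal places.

Probabilities are the counts divided by 223.
Repeatedly combine the two least-probable nodes; the expected code length is the sum of the merged weights.
merge 30/223 + 38/223 → 68/223
merge 47/223 + 49/223 → 96/223
merge 59/223 + 68/223 → 127/223
merge 96/223 + 127/223 → 1
L = 68/223 + 96/223 + 127/223 + 1 = 514/223 ≈ 2.305 bits/symbol.

2.305 bits/symbol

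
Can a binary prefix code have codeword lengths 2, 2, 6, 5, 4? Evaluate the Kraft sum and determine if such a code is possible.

With common denominator 2^6 = 64: Σ 2^(−ℓᵢ) = 16/64 + 16/64 + 1/64 + 2/64 + 4/64 = 39/64 = 0.609375.
Kraft's inequality requires Σ ≤ 1; here Σ = 0.609375 ≤ 1, so such a prefix code exists.

0.609375; yes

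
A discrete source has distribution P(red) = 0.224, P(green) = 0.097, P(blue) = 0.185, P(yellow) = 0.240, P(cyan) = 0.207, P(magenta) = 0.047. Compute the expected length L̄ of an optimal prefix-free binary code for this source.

Repeatedly combine the two least-probable nodes; the expected code length is the sum of the merged weights.
merge 47/1000 + 97/1000 → 18/125
merge 18/125 + 37/200 → 329/1000
merge 207/1000 + 28/125 → 431/1000
merge 6/25 + 329/1000 → 569/1000
merge 431/1000 + 569/1000 → 1
L = 18/125 + 329/1000 + 431/1000 + 569/1000 + 1 = 2473/1000 = 2.473 bits/symbol.

2.473 bits/symbol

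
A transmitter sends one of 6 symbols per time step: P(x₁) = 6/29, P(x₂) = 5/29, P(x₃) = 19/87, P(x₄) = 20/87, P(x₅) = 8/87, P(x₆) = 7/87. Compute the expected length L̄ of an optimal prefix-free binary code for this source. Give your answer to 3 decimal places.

2.517 bits/symbol

Repeatedly combine the two least-probable nodes; the expected code length is the sum of the merged weights.
merge 7/87 + 8/87 → 5/29
merge 5/29 + 5/29 → 10/29
merge 6/29 + 19/87 → 37/87
merge 20/87 + 10/29 → 50/87
merge 37/87 + 50/87 → 1
L = 5/29 + 10/29 + 37/87 + 50/87 + 1 = 73/29 ≈ 2.517 bits/symbol.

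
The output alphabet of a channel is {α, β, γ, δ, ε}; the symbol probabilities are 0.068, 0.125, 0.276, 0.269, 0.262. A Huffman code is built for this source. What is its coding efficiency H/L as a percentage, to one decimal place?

Entropy H = −Σ p log₂ p ≈ 2.1672 bits.
Huffman merges: 17/250+1/8→193/1000; 193/1000+131/500→91/200; 269/1000+69/250→109/200; 91/200+109/200→1. L = 2193/1000 ≈ 2.1930.
Efficiency = H/L = 2.1672/2.1930 = 98.8%.

98.8%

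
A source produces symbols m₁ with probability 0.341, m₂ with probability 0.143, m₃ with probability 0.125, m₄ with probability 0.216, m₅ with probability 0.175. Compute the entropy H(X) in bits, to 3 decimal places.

2.223 bits

H = −Σ pᵢ log₂ pᵢ.
−0.341·log₂(0.341) = 0.5293
−0.143·log₂(0.143) = 0.4012
−0.125·log₂(0.125) = 0.3750
−0.216·log₂(0.216) = 0.4776
−0.175·log₂(0.175) = 0.4401
Sum ≈ 2.2231 → 2.223 bits.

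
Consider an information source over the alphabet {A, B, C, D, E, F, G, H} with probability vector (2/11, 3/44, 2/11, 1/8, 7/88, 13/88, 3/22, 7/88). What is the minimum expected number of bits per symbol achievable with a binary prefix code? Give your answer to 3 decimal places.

Repeatedly combine the two least-probable nodes; the expected code length is the sum of the merged weights.
merge 3/44 + 7/88 → 13/88
merge 7/88 + 1/8 → 9/44
merge 3/22 + 13/88 → 25/88
merge 13/88 + 2/11 → 29/88
merge 2/11 + 9/44 → 17/44
merge 25/88 + 29/88 → 27/44
merge 17/44 + 27/44 → 1
L = 13/88 + 9/44 + 25/88 + 29/88 + 17/44 + 27/44 + 1 = 261/88 ≈ 2.966 bits/symbol.

2.966 bits/symbol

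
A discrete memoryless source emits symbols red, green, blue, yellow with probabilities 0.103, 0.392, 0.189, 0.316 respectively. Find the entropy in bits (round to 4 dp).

H = −Σ pᵢ log₂ pᵢ.
−0.103·log₂(0.103) = 0.3378
−0.392·log₂(0.392) = 0.5296
−0.189·log₂(0.189) = 0.4543
−0.316·log₂(0.316) = 0.5252
Sum ≈ 1.8468 → 1.8468 bits.

1.8468 bits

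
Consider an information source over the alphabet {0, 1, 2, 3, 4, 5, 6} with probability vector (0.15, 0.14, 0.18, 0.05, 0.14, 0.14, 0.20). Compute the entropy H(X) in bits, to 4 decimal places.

2.7277 bits

H = −Σ pᵢ log₂ pᵢ.
−0.15·log₂(0.15) = 0.4105
−0.14·log₂(0.14) = 0.3971
−0.18·log₂(0.18) = 0.4453
−0.05·log₂(0.05) = 0.2161
−0.14·log₂(0.14) = 0.3971
−0.14·log₂(0.14) = 0.3971
−0.20·log₂(0.20) = 0.4644
Sum ≈ 2.7277 → 2.7277 bits.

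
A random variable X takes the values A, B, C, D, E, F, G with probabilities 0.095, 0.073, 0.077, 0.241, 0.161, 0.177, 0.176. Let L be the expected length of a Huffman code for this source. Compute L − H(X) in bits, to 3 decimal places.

0.047 bits

Entropy H = −Σ p log₂ p ≈ 2.6853 bits.
Huffman merges: 73/1000+77/1000→3/20; 19/200+3/20→49/200; 161/1000+22/125→337/1000; 177/1000+241/1000→209/500; 49/200+337/1000→291/500; 209/500+291/500→1. L = 683/250 ≈ 2.7320.
L − H = 2.7320 − 2.6853 = 0.047 bits.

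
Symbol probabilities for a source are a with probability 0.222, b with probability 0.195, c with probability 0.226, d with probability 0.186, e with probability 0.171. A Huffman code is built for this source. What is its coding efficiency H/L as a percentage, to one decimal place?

Entropy H = −Σ p log₂ p ≈ 2.3139 bits.
Huffman merges: 171/1000+93/500→357/1000; 39/200+111/500→417/1000; 113/500+357/1000→583/1000; 417/1000+583/1000→1. L = 2357/1000 ≈ 2.3570.
Efficiency = H/L = 2.3139/2.3570 = 98.2%.

98.2%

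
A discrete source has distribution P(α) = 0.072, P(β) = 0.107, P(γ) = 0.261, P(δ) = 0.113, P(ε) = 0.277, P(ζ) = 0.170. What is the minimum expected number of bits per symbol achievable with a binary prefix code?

2.462 bits/symbol

Repeatedly combine the two least-probable nodes; the expected code length is the sum of the merged weights.
merge 9/125 + 107/1000 → 179/1000
merge 113/1000 + 17/100 → 283/1000
merge 179/1000 + 261/1000 → 11/25
merge 277/1000 + 283/1000 → 14/25
merge 11/25 + 14/25 → 1
L = 179/1000 + 283/1000 + 11/25 + 14/25 + 1 = 1231/500 = 2.462 bits/symbol.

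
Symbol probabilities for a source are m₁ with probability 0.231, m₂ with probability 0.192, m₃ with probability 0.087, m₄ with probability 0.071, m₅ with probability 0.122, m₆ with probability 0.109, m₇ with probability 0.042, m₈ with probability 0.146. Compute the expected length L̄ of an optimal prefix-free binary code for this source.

2.882 bits/symbol

Repeatedly combine the two least-probable nodes; the expected code length is the sum of the merged weights.
merge 21/500 + 71/1000 → 113/1000
merge 87/1000 + 109/1000 → 49/250
merge 113/1000 + 61/500 → 47/200
merge 73/500 + 24/125 → 169/500
merge 49/250 + 231/1000 → 427/1000
merge 47/200 + 169/500 → 573/1000
merge 427/1000 + 573/1000 → 1
L = 113/1000 + 49/250 + 47/200 + 169/500 + 427/1000 + 573/1000 + 1 = 1441/500 = 2.882 bits/symbol.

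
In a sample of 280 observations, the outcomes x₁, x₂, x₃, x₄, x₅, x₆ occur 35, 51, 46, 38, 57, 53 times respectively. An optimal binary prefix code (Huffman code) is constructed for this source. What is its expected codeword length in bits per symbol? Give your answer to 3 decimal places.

Probabilities are the counts divided by 280.
Repeatedly combine the two least-probable nodes; the expected code length is the sum of the merged weights.
merge 1/8 + 19/140 → 73/280
merge 23/140 + 51/280 → 97/280
merge 53/280 + 57/280 → 11/28
merge 73/280 + 97/280 → 17/28
merge 11/28 + 17/28 → 1
L = 73/280 + 97/280 + 11/28 + 17/28 + 1 = 73/28 ≈ 2.607 bits/symbol.

2.607 bits/symbol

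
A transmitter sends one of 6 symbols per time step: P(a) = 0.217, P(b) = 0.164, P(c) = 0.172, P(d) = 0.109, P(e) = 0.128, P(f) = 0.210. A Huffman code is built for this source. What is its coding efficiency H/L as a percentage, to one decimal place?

98.9%

Entropy H = −Σ p log₂ p ≈ 2.5438 bits.
Huffman merges: 109/1000+16/125→237/1000; 41/250+43/250→42/125; 21/100+217/1000→427/1000; 237/1000+42/125→573/1000; 427/1000+573/1000→1. L = 2573/1000 ≈ 2.5730.
Efficiency = H/L = 2.5438/2.5730 = 98.9%.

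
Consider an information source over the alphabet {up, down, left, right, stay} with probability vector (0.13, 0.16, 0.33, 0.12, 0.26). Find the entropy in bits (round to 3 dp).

H = −Σ pᵢ log₂ pᵢ.
−0.13·log₂(0.13) = 0.3826
−0.16·log₂(0.16) = 0.4230
−0.33·log₂(0.33) = 0.5278
−0.12·log₂(0.12) = 0.3671
−0.26·log₂(0.26) = 0.5053
Sum ≈ 2.2058 → 2.206 bits.

2.206 bits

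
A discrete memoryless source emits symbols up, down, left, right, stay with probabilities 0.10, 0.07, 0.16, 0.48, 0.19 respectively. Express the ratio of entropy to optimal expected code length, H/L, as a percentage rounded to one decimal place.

Entropy H = −Σ p log₂ p ≈ 1.9873 bits.
Huffman merges: 7/100+1/10→17/100; 4/25+17/100→33/100; 19/100+33/100→13/25; 12/25+13/25→1. L = 101/50 ≈ 2.0200.
Efficiency = H/L = 1.9873/2.0200 = 98.4%.

98.4%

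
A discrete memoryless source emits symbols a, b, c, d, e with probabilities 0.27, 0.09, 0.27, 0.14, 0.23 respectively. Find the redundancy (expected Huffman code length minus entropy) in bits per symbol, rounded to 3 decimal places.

Entropy H = −Σ p log₂ p ≈ 2.2175 bits.
Huffman merges: 9/100+7/50→23/100; 23/100+23/100→23/50; 27/100+27/100→27/50; 23/50+27/50→1. L = 223/100 ≈ 2.2300.
L − H = 2.2300 − 2.2175 = 0.013 bits.

0.013 bits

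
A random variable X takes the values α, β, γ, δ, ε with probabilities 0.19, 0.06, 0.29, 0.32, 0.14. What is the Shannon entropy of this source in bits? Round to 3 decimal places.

H = −Σ pᵢ log₂ pᵢ.
−0.19·log₂(0.19) = 0.4552
−0.06·log₂(0.06) = 0.2435
−0.29·log₂(0.29) = 0.5179
−0.32·log₂(0.32) = 0.5260
−0.14·log₂(0.14) = 0.3971
Sum ≈ 2.1398 → 2.140 bits.

2.140 bits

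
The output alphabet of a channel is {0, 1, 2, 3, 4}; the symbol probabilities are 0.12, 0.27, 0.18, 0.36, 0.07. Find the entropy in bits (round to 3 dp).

H = −Σ pᵢ log₂ pᵢ.
−0.12·log₂(0.12) = 0.3671
−0.27·log₂(0.27) = 0.5100
−0.18·log₂(0.18) = 0.4453
−0.36·log₂(0.36) = 0.5306
−0.07·log₂(0.07) = 0.2686
Sum ≈ 2.1216 → 2.122 bits.

2.122 bits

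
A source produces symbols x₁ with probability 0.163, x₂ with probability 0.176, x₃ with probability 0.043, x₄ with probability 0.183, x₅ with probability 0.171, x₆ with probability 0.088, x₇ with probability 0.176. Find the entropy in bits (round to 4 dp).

2.6966 bits

H = −Σ pᵢ log₂ pᵢ.
−0.163·log₂(0.163) = 0.4266
−0.176·log₂(0.176) = 0.4411
−0.043·log₂(0.043) = 0.1952
−0.183·log₂(0.183) = 0.4484
−0.171·log₂(0.171) = 0.4357
−0.088·log₂(0.088) = 0.3086
−0.176·log₂(0.176) = 0.4411
Sum ≈ 2.6966 → 2.6966 bits.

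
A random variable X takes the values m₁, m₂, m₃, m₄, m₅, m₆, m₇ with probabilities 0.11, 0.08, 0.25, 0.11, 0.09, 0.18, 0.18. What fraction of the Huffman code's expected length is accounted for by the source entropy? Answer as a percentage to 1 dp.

98.4%

Entropy H = −Σ p log₂ p ≈ 2.6954 bits.
Huffman merges: 2/25+9/100→17/100; 11/100+11/100→11/50; 17/100+9/50→7/20; 9/50+11/50→2/5; 1/4+7/20→3/5; 2/5+3/5→1. L = 137/50 ≈ 2.7400.
Efficiency = H/L = 2.6954/2.7400 = 98.4%.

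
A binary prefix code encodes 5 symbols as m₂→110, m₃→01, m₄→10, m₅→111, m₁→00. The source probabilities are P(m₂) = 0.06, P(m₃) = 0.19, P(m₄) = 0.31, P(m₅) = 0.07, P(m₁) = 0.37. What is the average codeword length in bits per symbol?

2.13 bits/symbol

L̄ = Σ pᵢ·ℓᵢ = 0.06·3 + 0.19·2 + 0.31·2 + 0.07·3 + 0.37·2 = 2.13 bits/symbol.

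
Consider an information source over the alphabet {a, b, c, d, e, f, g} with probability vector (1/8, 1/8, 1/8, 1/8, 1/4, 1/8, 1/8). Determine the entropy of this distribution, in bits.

2.75 bits

Each probability is a power of 1/2, so log₂(1/p) is an integer.
H = Σ p·log₂(1/p) = 1/8·3 + 1/8·3 + 1/8·3 + 1/8·3 + 1/4·2 + 1/8·3 + 1/8·3 = 2.75 bits.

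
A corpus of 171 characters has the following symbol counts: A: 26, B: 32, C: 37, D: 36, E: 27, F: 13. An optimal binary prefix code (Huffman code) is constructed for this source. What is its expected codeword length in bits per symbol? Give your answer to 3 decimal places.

Probabilities are the counts divided by 171.
Repeatedly combine the two least-probable nodes; the expected code length is the sum of the merged weights.
merge 13/171 + 26/171 → 13/57
merge 3/19 + 32/171 → 59/171
merge 4/19 + 37/171 → 73/171
merge 13/57 + 59/171 → 98/171
merge 73/171 + 98/171 → 1
L = 13/57 + 59/171 + 73/171 + 98/171 + 1 = 440/171 ≈ 2.573 bits/symbol.

2.573 bits/symbol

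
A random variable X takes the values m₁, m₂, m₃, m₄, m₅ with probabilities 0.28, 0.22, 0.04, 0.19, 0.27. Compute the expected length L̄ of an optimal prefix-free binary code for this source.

2.23 bits/symbol

Repeatedly combine the two least-probable nodes; the expected code length is the sum of the merged weights.
merge 1/25 + 19/100 → 23/100
merge 11/50 + 23/100 → 9/20
merge 27/100 + 7/25 → 11/20
merge 9/20 + 11/20 → 1
L = 23/100 + 9/20 + 11/20 + 1 = 223/100 = 2.23 bits/symbol.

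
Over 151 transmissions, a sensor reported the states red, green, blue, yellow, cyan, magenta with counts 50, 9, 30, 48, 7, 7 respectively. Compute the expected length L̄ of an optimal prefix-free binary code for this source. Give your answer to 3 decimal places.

Probabilities are the counts divided by 151.
Repeatedly combine the two least-probable nodes; the expected code length is the sum of the merged weights.
merge 7/151 + 7/151 → 14/151
merge 9/151 + 14/151 → 23/151
merge 23/151 + 30/151 → 53/151
merge 48/151 + 50/151 → 98/151
merge 53/151 + 98/151 → 1
L = 14/151 + 23/151 + 53/151 + 98/151 + 1 = 339/151 ≈ 2.245 bits/symbol.

2.245 bits/symbol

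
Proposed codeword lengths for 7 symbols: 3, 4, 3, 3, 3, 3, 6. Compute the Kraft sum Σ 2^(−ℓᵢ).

With common denominator 2^6 = 64: Σ 2^(−ℓᵢ) = 8/64 + 4/64 + 8/64 + 8/64 + 8/64 + 8/64 + 1/64 = 45/64 = 0.703125.

0.703125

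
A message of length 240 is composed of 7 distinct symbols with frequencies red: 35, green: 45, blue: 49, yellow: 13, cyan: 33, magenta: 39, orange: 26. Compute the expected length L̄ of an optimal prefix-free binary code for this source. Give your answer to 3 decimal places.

Probabilities are the counts divided by 240.
Repeatedly combine the two least-probable nodes; the expected code length is the sum of the merged weights.
merge 13/240 + 13/120 → 13/80
merge 11/80 + 7/48 → 17/60
merge 13/80 + 13/80 → 13/40
merge 3/16 + 49/240 → 47/120
merge 17/60 + 13/40 → 73/120
merge 47/120 + 73/120 → 1
L = 13/80 + 17/60 + 13/40 + 47/120 + 73/120 + 1 = 133/48 ≈ 2.771 bits/symbol.

2.771 bits/symbol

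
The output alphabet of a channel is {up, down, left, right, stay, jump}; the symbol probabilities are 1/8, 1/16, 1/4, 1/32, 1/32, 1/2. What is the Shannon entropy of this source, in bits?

1.9375 bits

Each probability is a power of 1/2, so log₂(1/p) is an integer.
H = Σ p·log₂(1/p) = 1/8·3 + 1/16·4 + 1/4·2 + 1/32·5 + 1/32·5 + 1/2·1 = 1.9375 bits.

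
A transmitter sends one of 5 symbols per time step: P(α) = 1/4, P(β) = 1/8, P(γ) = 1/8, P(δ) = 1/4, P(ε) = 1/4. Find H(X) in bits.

2.25 bits

Each probability is a power of 1/2, so log₂(1/p) is an integer.
H = Σ p·log₂(1/p) = 1/4·2 + 1/8·3 + 1/8·3 + 1/4·2 + 1/4·2 = 2.25 bits.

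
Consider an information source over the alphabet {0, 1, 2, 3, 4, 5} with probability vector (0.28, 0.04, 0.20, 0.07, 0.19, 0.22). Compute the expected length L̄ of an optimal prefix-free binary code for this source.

2.41 bits/symbol

Repeatedly combine the two least-probable nodes; the expected code length is the sum of the merged weights.
merge 1/25 + 7/100 → 11/100
merge 11/100 + 19/100 → 3/10
merge 1/5 + 11/50 → 21/50
merge 7/25 + 3/10 → 29/50
merge 21/50 + 29/50 → 1
L = 11/100 + 3/10 + 21/50 + 29/50 + 1 = 241/100 = 2.41 bits/symbol.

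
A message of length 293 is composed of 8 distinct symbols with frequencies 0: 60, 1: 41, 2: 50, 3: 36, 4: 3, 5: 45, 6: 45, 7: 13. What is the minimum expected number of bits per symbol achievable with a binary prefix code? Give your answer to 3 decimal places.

Probabilities are the counts divided by 293.
Repeatedly combine the two least-probable nodes; the expected code length is the sum of the merged weights.
merge 3/293 + 13/293 → 16/293
merge 16/293 + 36/293 → 52/293
merge 41/293 + 45/293 → 86/293
merge 45/293 + 50/293 → 95/293
merge 52/293 + 60/293 → 112/293
merge 86/293 + 95/293 → 181/293
merge 112/293 + 181/293 → 1
L = 16/293 + 52/293 + 86/293 + 95/293 + 112/293 + 181/293 + 1 = 835/293 ≈ 2.850 bits/symbol.

2.850 bits/symbol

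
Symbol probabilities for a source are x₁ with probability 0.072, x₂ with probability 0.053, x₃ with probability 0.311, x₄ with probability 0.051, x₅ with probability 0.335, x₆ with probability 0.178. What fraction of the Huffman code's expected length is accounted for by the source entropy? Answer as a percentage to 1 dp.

Entropy H = −Σ p log₂ p ≈ 2.2127 bits.
Huffman merges: 51/1000+53/1000→13/125; 9/125+13/125→22/125; 22/125+89/500→177/500; 311/1000+67/200→323/500; 177/500+323/500→1. L = 57/25 ≈ 2.2800.
Efficiency = H/L = 2.2127/2.2800 = 97.0%.

97.0%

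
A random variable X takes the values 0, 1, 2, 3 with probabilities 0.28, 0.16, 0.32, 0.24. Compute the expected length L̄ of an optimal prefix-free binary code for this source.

Repeatedly combine the two least-probable nodes; the expected code length is the sum of the merged weights.
merge 4/25 + 6/25 → 2/5
merge 7/25 + 8/25 → 3/5
merge 2/5 + 3/5 → 1
L = 2/5 + 3/5 + 1 = 2 bits/symbol.

2 bits/symbol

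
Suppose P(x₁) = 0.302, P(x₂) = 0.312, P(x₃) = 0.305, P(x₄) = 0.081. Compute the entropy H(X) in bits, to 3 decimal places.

1.862 bits

H = −Σ pᵢ log₂ pᵢ.
−0.302·log₂(0.302) = 0.5217
−0.312·log₂(0.312) = 0.5243
−0.305·log₂(0.305) = 0.5225
−0.081·log₂(0.081) = 0.2937
Sum ≈ 1.8621 → 1.862 bits.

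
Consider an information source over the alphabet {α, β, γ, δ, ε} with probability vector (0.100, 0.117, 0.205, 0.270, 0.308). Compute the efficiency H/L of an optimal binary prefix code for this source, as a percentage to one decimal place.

99.1%

Entropy H = −Σ p log₂ p ≈ 2.1964 bits.
Huffman merges: 1/10+117/1000→217/1000; 41/200+217/1000→211/500; 27/100+77/250→289/500; 211/500+289/500→1. L = 2217/1000 ≈ 2.2170.
Efficiency = H/L = 2.1964/2.2170 = 99.1%.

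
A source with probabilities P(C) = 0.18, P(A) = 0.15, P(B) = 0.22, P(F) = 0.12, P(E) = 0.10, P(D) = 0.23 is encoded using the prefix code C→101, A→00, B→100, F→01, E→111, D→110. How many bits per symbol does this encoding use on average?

L̄ = Σ pᵢ·ℓᵢ = 0.18·3 + 0.15·2 + 0.22·3 + 0.12·2 + 0.10·3 + 0.23·3 = 2.73 bits/symbol.

2.73 bits/symbol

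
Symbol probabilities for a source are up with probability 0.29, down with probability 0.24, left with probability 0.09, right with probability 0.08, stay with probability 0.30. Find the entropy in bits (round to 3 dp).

H = −Σ pᵢ log₂ pᵢ.
−0.29·log₂(0.29) = 0.5179
−0.24·log₂(0.24) = 0.4941
−0.09·log₂(0.09) = 0.3127
−0.08·log₂(0.08) = 0.2915
−0.30·log₂(0.30) = 0.5211
Sum ≈ 2.1373 → 2.137 bits.

2.137 bits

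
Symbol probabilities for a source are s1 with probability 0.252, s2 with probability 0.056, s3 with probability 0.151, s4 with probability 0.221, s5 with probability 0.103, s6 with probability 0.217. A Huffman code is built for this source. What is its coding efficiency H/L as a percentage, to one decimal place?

Entropy H = −Σ p log₂ p ≈ 2.4432 bits.
Huffman merges: 7/125+103/1000→159/1000; 151/1000+159/1000→31/100; 217/1000+221/1000→219/500; 63/250+31/100→281/500; 219/500+281/500→1. L = 2469/1000 ≈ 2.4690.
Efficiency = H/L = 2.4432/2.4690 = 99.0%.

99.0%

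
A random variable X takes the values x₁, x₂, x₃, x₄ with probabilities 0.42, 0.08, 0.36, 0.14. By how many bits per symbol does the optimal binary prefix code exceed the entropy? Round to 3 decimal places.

0.055 bits

Entropy H = −Σ p log₂ p ≈ 1.7449 bits.
Huffman merges: 2/25+7/50→11/50; 11/50+9/25→29/50; 21/50+29/50→1. L = 9/5 ≈ 1.8000.
L − H = 1.8000 − 1.7449 = 0.055 bits.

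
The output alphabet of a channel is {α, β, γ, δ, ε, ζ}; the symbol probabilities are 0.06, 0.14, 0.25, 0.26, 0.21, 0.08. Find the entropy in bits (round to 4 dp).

2.4103 bits

H = −Σ pᵢ log₂ pᵢ.
−0.06·log₂(0.06) = 0.2435
−0.14·log₂(0.14) = 0.3971
−0.25·log₂(0.25) = 0.5000
−0.26·log₂(0.26) = 0.5053
−0.21·log₂(0.21) = 0.4728
−0.08·log₂(0.08) = 0.2915
Sum ≈ 2.4103 → 2.4103 bits.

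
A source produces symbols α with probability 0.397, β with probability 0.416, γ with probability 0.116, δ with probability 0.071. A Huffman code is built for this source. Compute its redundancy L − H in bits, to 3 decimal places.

0.084 bits

Entropy H = −Σ p log₂ p ≈ 1.6869 bits.
Huffman merges: 71/1000+29/250→187/1000; 187/1000+397/1000→73/125; 52/125+73/125→1. L = 1771/1000 ≈ 1.7710.
L − H = 1.7710 − 1.6869 = 0.084 bits.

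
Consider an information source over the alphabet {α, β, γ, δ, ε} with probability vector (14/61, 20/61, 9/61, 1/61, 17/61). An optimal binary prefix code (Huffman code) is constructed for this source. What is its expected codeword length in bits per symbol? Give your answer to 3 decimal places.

Repeatedly combine the two least-probable nodes; the expected code length is the sum of the merged weights.
merge 1/61 + 9/61 → 10/61
merge 10/61 + 14/61 → 24/61
merge 17/61 + 20/61 → 37/61
merge 24/61 + 37/61 → 1
L = 10/61 + 24/61 + 37/61 + 1 = 132/61 ≈ 2.164 bits/symbol.

2.164 bits/symbol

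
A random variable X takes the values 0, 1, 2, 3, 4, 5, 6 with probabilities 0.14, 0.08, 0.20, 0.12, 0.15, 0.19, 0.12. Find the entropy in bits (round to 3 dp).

2.753 bits

H = −Σ pᵢ log₂ pᵢ.
−0.14·log₂(0.14) = 0.3971
−0.08·log₂(0.08) = 0.2915
−0.20·log₂(0.20) = 0.4644
−0.12·log₂(0.12) = 0.3671
−0.15·log₂(0.15) = 0.4105
−0.19·log₂(0.19) = 0.4552
−0.12·log₂(0.12) = 0.3671
Sum ≈ 2.7529 → 2.753 bits.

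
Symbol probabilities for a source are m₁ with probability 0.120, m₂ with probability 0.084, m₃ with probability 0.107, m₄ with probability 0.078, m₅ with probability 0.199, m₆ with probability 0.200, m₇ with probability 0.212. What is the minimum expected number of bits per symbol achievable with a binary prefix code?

Repeatedly combine the two least-probable nodes; the expected code length is the sum of the merged weights.
merge 39/500 + 21/250 → 81/500
merge 107/1000 + 3/25 → 227/1000
merge 81/500 + 199/1000 → 361/1000
merge 1/5 + 53/250 → 103/250
merge 227/1000 + 361/1000 → 147/250
merge 103/250 + 147/250 → 1
L = 81/500 + 227/1000 + 361/1000 + 103/250 + 147/250 + 1 = 11/4 = 2.75 bits/symbol.

2.75 bits/symbol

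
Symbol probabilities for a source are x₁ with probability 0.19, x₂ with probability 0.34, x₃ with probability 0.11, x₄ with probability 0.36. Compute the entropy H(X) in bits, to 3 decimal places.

H = −Σ pᵢ log₂ pᵢ.
−0.19·log₂(0.19) = 0.4552
−0.34·log₂(0.34) = 0.5292
−0.11·log₂(0.11) = 0.3503
−0.36·log₂(0.36) = 0.5306
Sum ≈ 1.8653 → 1.865 bits.

1.865 bits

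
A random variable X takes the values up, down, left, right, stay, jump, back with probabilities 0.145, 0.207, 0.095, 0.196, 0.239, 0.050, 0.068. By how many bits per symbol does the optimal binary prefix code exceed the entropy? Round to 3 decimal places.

0.041 bits

Entropy H = −Σ p log₂ p ≈ 2.6311 bits.
Huffman merges: 1/20+17/250→59/500; 19/200+59/500→213/1000; 29/200+49/250→341/1000; 207/1000+213/1000→21/50; 239/1000+341/1000→29/50; 21/50+29/50→1. L = 334/125 ≈ 2.6720.
L − H = 2.6720 − 2.6311 = 0.041 bits.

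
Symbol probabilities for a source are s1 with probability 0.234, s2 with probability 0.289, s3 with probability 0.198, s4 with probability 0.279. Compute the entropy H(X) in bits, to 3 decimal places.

1.984 bits

H = −Σ pᵢ log₂ pᵢ.
−0.234·log₂(0.234) = 0.4903
−0.289·log₂(0.289) = 0.5176
−0.198·log₂(0.198) = 0.4626
−0.279·log₂(0.279) = 0.5138
Sum ≈ 1.9843 → 1.984 bits.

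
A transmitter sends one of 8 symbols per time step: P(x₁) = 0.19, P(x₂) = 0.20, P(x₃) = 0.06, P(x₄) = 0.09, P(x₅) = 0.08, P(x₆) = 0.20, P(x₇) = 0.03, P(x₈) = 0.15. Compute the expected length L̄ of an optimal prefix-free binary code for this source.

Repeatedly combine the two least-probable nodes; the expected code length is the sum of the merged weights.
merge 3/100 + 3/50 → 9/100
merge 2/25 + 9/100 → 17/100
merge 9/100 + 3/20 → 6/25
merge 17/100 + 19/100 → 9/25
merge 1/5 + 1/5 → 2/5
merge 6/25 + 9/25 → 3/5
merge 2/5 + 3/5 → 1
L = 9/100 + 17/100 + 6/25 + 9/25 + 2/5 + 3/5 + 1 = 143/50 = 2.86 bits/symbol.

2.86 bits/symbol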